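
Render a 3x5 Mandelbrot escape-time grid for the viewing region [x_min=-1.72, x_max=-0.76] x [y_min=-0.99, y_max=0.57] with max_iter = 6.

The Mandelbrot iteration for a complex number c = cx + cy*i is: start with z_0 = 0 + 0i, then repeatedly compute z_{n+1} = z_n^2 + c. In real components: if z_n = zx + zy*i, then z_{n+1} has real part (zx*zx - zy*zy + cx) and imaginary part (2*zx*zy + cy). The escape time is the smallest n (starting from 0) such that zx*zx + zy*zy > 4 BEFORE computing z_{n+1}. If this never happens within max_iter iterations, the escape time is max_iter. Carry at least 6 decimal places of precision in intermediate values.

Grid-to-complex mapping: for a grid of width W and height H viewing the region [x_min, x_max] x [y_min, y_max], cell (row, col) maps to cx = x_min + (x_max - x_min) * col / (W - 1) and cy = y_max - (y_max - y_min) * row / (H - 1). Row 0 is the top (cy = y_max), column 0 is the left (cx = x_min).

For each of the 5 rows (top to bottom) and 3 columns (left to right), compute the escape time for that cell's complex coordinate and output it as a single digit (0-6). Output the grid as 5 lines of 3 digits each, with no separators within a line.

(row=0, col=0): c = -1.7200 + 0.5700i → escape time 3
(row=0, col=1): c = -1.2400 + 0.5700i → escape time 3
(row=0, col=2): c = -0.7600 + 0.5700i → escape time 6
(row=1, col=0): c = -1.7200 + 0.1800i → escape time 4
(row=1, col=1): c = -1.2400 + 0.1800i → escape time 6
(row=1, col=2): c = -0.7600 + 0.1800i → escape time 6
(row=2, col=0): c = -1.7200 + -0.2100i → escape time 4
(row=2, col=1): c = -1.2400 + -0.2100i → escape time 6
(row=2, col=2): c = -0.7600 + -0.2100i → escape time 6
(row=3, col=0): c = -1.7200 + -0.6000i → escape time 3
(row=3, col=1): c = -1.2400 + -0.6000i → escape time 3
(row=3, col=2): c = -0.7600 + -0.6000i → escape time 6
(row=4, col=0): c = -1.7200 + -0.9900i → escape time 2
(row=4, col=1): c = -1.2400 + -0.9900i → escape time 3
(row=4, col=2): c = -0.7600 + -0.9900i → escape time 3

Answer: 336
466
466
336
233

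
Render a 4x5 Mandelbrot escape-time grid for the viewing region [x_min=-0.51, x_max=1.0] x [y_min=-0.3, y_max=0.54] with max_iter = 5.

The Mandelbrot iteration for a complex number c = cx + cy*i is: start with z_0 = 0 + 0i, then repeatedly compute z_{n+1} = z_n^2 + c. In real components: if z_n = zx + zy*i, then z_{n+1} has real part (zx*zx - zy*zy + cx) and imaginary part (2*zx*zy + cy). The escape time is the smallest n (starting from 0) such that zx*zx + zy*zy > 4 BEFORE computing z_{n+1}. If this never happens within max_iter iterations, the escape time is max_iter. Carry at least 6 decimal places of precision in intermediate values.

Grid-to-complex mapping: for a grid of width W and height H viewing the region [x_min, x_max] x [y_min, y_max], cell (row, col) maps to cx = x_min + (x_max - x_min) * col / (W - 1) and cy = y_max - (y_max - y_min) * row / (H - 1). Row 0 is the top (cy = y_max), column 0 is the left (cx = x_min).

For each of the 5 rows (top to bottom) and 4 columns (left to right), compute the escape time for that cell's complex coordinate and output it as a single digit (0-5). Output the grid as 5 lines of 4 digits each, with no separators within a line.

(row=0, col=0): c = -0.5100 + 0.5400i → escape time 5
(row=0, col=1): c = -0.0067 + 0.5400i → escape time 5
(row=0, col=2): c = 0.4967 + 0.5400i → escape time 5
(row=0, col=3): c = 1.0000 + 0.5400i → escape time 2
(row=1, col=0): c = -0.5100 + 0.3300i → escape time 5
(row=1, col=1): c = -0.0067 + 0.3300i → escape time 5
(row=1, col=2): c = 0.4967 + 0.3300i → escape time 5
(row=1, col=3): c = 1.0000 + 0.3300i → escape time 2
(row=2, col=0): c = -0.5100 + 0.1200i → escape time 5
(row=2, col=1): c = -0.0067 + 0.1200i → escape time 5
(row=2, col=2): c = 0.4967 + 0.1200i → escape time 5
(row=2, col=3): c = 1.0000 + 0.1200i → escape time 2
(row=3, col=0): c = -0.5100 + -0.0900i → escape time 5
(row=3, col=1): c = -0.0067 + -0.0900i → escape time 5
(row=3, col=2): c = 0.4967 + -0.0900i → escape time 5
(row=3, col=3): c = 1.0000 + -0.0900i → escape time 2
(row=4, col=0): c = -0.5100 + -0.3000i → escape time 5
(row=4, col=1): c = -0.0067 + -0.3000i → escape time 5
(row=4, col=2): c = 0.4967 + -0.3000i → escape time 5
(row=4, col=3): c = 1.0000 + -0.3000i → escape time 2

Answer: 5552
5552
5552
5552
5552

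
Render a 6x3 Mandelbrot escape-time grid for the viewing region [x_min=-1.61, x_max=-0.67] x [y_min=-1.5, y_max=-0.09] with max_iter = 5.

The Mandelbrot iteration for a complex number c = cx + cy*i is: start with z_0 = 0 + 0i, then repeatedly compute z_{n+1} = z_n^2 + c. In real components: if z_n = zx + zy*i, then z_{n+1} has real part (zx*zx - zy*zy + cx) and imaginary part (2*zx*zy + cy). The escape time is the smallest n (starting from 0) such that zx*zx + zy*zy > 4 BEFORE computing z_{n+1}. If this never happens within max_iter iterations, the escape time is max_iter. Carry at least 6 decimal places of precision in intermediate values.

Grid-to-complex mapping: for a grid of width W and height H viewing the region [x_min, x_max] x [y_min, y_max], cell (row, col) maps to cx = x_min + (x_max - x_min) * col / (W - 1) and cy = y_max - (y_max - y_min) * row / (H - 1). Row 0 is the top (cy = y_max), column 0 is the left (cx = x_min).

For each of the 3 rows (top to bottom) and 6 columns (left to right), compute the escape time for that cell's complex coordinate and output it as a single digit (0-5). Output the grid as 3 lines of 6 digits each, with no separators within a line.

(row=0, col=0): c = -1.6100 + -0.0900i → escape time 5
(row=0, col=1): c = -1.4220 + -0.0900i → escape time 5
(row=0, col=2): c = -1.2340 + -0.0900i → escape time 5
(row=0, col=3): c = -1.0460 + -0.0900i → escape time 5
(row=0, col=4): c = -0.8580 + -0.0900i → escape time 5
(row=0, col=5): c = -0.6700 + -0.0900i → escape time 5
(row=1, col=0): c = -1.6100 + -0.7950i → escape time 3
(row=1, col=1): c = -1.4220 + -0.7950i → escape time 3
(row=1, col=2): c = -1.2340 + -0.7950i → escape time 3
(row=1, col=3): c = -1.0460 + -0.7950i → escape time 3
(row=1, col=4): c = -0.8580 + -0.7950i → escape time 4
(row=1, col=5): c = -0.6700 + -0.7950i → escape time 4
(row=2, col=0): c = -1.6100 + -1.5000i → escape time 1
(row=2, col=1): c = -1.4220 + -1.5000i → escape time 1
(row=2, col=2): c = -1.2340 + -1.5000i → escape time 2
(row=2, col=3): c = -1.0460 + -1.5000i → escape time 2
(row=2, col=4): c = -0.8580 + -1.5000i → escape time 2
(row=2, col=5): c = -0.6700 + -1.5000i → escape time 2

Answer: 555555
333344
112222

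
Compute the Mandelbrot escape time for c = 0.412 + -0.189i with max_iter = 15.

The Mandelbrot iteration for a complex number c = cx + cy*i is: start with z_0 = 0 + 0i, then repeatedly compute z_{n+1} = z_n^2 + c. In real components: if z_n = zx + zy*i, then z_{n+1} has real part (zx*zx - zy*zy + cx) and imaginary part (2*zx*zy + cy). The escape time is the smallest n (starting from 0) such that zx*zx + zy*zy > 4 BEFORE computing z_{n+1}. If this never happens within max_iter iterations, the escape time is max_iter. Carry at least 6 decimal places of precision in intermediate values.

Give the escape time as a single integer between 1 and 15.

z_0 = 0 + 0i, c = 0.4120 + -0.1890i
Iter 1: z = 0.4120 + -0.1890i, |z|^2 = 0.2055
Iter 2: z = 0.5460 + -0.3447i, |z|^2 = 0.4170
Iter 3: z = 0.5913 + -0.5655i, |z|^2 = 0.6694
Iter 4: z = 0.4419 + -0.8577i, |z|^2 = 0.9309
Iter 5: z = -0.1284 + -0.9470i, |z|^2 = 0.9133
Iter 6: z = -0.4684 + 0.0542i, |z|^2 = 0.2223
Iter 7: z = 0.6284 + -0.2398i, |z|^2 = 0.4524
Iter 8: z = 0.7494 + -0.4904i, |z|^2 = 0.8021
Iter 9: z = 0.7331 + -0.9240i, |z|^2 = 1.3912
Iter 10: z = 0.0957 + -1.5438i, |z|^2 = 2.3924
Iter 11: z = -1.9621 + -0.4843i, |z|^2 = 4.0842
Escaped at iteration 11

Answer: 11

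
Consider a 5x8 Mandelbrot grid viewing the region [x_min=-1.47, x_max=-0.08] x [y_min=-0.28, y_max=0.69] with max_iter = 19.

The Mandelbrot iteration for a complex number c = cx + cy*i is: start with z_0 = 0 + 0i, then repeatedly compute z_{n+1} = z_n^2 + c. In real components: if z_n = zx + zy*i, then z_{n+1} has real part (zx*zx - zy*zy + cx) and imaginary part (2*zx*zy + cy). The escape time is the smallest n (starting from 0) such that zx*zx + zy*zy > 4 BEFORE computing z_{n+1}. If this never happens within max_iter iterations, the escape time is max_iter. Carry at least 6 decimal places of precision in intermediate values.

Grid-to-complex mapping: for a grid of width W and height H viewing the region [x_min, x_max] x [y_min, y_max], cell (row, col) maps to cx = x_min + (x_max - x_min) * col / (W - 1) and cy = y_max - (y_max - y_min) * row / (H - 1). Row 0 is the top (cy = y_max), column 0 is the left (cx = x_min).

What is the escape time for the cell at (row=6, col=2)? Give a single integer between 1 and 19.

z_0 = 0 + 0i, c = -0.7750 + -0.1414i
Iter 1: z = -0.7750 + -0.1414i, |z|^2 = 0.6206
Iter 2: z = -0.1944 + 0.0778i, |z|^2 = 0.0438
Iter 3: z = -0.7433 + -0.1717i, |z|^2 = 0.5819
Iter 4: z = -0.2520 + 0.1138i, |z|^2 = 0.0765
Iter 5: z = -0.7244 + -0.1988i, |z|^2 = 0.5643
Iter 6: z = -0.2897 + 0.1466i, |z|^2 = 0.1054
Iter 7: z = -0.7125 + -0.2263i, |z|^2 = 0.5590
Iter 8: z = -0.3185 + 0.1811i, |z|^2 = 0.1343
Iter 9: z = -0.7064 + -0.2568i, |z|^2 = 0.5649
Iter 10: z = -0.3420 + 0.2214i, |z|^2 = 0.1660
Iter 11: z = -0.7070 + -0.2929i, |z|^2 = 0.5857
Iter 12: z = -0.3609 + 0.2727i, |z|^2 = 0.2046
Iter 13: z = -0.7191 + -0.3382i, |z|^2 = 0.6316
Iter 14: z = -0.3722 + 0.3451i, |z|^2 = 0.2576
Iter 15: z = -0.7555 + -0.3983i, |z|^2 = 0.7295
Iter 16: z = -0.3629 + 0.4604i, |z|^2 = 0.3437
Iter 17: z = -0.8553 + -0.4756i, |z|^2 = 0.9578
Iter 18: z = -0.2696 + 0.6721i, |z|^2 = 0.5245

Answer: 19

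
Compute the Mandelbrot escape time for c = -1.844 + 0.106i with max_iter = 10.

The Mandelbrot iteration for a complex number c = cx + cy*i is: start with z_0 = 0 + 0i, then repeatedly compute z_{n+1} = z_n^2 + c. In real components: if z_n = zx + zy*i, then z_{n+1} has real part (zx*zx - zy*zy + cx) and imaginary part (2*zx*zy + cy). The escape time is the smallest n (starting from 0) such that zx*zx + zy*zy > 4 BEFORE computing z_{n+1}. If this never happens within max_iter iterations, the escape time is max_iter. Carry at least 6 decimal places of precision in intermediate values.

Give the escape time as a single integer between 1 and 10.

z_0 = 0 + 0i, c = -1.8440 + 0.1060i
Iter 1: z = -1.8440 + 0.1060i, |z|^2 = 3.4116
Iter 2: z = 1.5451 + -0.2849i, |z|^2 = 2.4685
Iter 3: z = 0.4622 + -0.7745i, |z|^2 = 0.8134
Iter 4: z = -2.2302 + -0.6099i, |z|^2 = 5.3459
Escaped at iteration 4

Answer: 4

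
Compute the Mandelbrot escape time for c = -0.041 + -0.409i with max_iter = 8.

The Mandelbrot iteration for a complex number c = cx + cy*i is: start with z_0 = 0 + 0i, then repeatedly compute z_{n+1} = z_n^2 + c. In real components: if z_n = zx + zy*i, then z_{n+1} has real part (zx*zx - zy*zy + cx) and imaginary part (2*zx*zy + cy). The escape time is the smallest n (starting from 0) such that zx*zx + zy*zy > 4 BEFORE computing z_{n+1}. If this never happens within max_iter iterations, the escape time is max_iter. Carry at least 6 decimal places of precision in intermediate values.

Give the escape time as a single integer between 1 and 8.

z_0 = 0 + 0i, c = -0.0410 + -0.4090i
Iter 1: z = -0.0410 + -0.4090i, |z|^2 = 0.1690
Iter 2: z = -0.2066 + -0.3755i, |z|^2 = 0.1837
Iter 3: z = -0.1393 + -0.2539i, |z|^2 = 0.0838
Iter 4: z = -0.0860 + -0.3383i, |z|^2 = 0.1218
Iter 5: z = -0.1480 + -0.3508i, |z|^2 = 0.1450
Iter 6: z = -0.1421 + -0.3051i, |z|^2 = 0.1133
Iter 7: z = -0.1139 + -0.3223i, |z|^2 = 0.1168

Answer: 8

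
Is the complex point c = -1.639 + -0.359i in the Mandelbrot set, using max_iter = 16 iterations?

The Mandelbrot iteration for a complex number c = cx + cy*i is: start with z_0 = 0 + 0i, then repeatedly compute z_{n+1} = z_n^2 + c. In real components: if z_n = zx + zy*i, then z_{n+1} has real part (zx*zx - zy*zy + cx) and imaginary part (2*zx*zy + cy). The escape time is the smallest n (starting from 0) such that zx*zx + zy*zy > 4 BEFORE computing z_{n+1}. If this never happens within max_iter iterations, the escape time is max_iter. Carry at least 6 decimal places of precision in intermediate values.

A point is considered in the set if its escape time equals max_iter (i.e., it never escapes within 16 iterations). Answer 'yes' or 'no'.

z_0 = 0 + 0i, c = -1.6390 + -0.3590i
Iter 1: z = -1.6390 + -0.3590i, |z|^2 = 2.8152
Iter 2: z = 0.9184 + 0.8178i, |z|^2 = 1.5123
Iter 3: z = -1.4643 + 1.1432i, |z|^2 = 3.4510
Iter 4: z = -0.8018 + -3.7069i, |z|^2 = 14.3842
Escaped at iteration 4

Answer: no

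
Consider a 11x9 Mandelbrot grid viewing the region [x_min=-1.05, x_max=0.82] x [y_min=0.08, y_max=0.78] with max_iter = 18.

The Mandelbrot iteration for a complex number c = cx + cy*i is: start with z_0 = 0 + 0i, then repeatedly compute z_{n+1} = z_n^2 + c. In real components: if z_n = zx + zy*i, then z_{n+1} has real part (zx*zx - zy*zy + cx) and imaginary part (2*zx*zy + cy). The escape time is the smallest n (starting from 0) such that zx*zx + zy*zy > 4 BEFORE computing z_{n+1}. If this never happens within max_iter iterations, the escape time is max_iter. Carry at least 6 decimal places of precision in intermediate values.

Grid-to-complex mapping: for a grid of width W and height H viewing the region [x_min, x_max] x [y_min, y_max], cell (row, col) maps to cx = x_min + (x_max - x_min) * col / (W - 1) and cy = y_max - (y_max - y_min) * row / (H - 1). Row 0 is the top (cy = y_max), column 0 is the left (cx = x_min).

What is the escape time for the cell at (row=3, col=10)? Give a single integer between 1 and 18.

z_0 = 0 + 0i, c = 0.8200 + 0.5175i
Iter 1: z = 0.8200 + 0.5175i, |z|^2 = 0.9402
Iter 2: z = 1.2246 + 1.3662i, |z|^2 = 3.3661
Iter 3: z = 0.4531 + 3.8636i, |z|^2 = 15.1326
Escaped at iteration 3

Answer: 3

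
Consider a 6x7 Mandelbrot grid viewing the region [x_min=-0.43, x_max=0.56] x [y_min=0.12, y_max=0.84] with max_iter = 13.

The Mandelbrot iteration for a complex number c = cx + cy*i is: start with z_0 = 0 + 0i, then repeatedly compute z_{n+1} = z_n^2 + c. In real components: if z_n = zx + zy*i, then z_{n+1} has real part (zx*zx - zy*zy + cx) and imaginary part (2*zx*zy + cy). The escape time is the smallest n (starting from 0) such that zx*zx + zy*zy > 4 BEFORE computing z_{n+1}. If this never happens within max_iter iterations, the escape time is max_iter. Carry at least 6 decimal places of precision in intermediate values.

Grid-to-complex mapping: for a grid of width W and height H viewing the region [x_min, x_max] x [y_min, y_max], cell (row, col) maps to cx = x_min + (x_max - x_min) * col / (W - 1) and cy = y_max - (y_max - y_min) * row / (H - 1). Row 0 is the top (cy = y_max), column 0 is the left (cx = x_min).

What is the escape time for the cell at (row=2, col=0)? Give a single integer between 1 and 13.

z_0 = 0 + 0i, c = -0.4300 + 0.6000i
Iter 1: z = -0.4300 + 0.6000i, |z|^2 = 0.5449
Iter 2: z = -0.6051 + 0.0840i, |z|^2 = 0.3732
Iter 3: z = -0.0709 + 0.4983i, |z|^2 = 0.2534
Iter 4: z = -0.6733 + 0.5293i, |z|^2 = 0.7335
Iter 5: z = -0.2568 + -0.1128i, |z|^2 = 0.0787
Iter 6: z = -0.3768 + 0.6579i, |z|^2 = 0.5748
Iter 7: z = -0.7209 + 0.1042i, |z|^2 = 0.5306
Iter 8: z = 0.0789 + 0.4497i, |z|^2 = 0.2085
Iter 9: z = -0.6260 + 0.6710i, |z|^2 = 0.8421
Iter 10: z = -0.4883 + -0.2401i, |z|^2 = 0.2960
Iter 11: z = -0.2492 + 0.8345i, |z|^2 = 0.7584
Iter 12: z = -1.0642 + 0.1841i, |z|^2 = 1.1664

Answer: 13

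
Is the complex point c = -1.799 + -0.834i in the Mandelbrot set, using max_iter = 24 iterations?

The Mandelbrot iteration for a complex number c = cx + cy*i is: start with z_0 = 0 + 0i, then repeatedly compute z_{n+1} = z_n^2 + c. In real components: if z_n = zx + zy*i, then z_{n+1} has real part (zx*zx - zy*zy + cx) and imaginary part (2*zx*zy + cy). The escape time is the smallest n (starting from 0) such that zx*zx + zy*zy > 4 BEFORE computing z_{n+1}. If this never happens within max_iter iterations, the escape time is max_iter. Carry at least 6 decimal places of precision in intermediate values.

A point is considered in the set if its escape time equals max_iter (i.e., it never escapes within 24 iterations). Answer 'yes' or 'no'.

z_0 = 0 + 0i, c = -1.7990 + -0.8340i
Iter 1: z = -1.7990 + -0.8340i, |z|^2 = 3.9320
Iter 2: z = 0.7418 + 2.1667i, |z|^2 = 5.2451
Escaped at iteration 2

Answer: no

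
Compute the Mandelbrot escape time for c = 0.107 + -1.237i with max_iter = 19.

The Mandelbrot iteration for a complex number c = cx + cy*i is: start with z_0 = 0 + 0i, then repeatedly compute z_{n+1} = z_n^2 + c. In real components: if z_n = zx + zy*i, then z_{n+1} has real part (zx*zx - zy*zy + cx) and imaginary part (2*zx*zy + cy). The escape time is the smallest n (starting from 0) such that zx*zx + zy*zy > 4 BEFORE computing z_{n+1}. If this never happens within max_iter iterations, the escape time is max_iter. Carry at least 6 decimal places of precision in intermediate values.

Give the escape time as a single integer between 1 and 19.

Answer: 2

Derivation:
z_0 = 0 + 0i, c = 0.1070 + -1.2370i
Iter 1: z = 0.1070 + -1.2370i, |z|^2 = 1.5416
Iter 2: z = -1.4117 + -1.5017i, |z|^2 = 4.2481
Escaped at iteration 2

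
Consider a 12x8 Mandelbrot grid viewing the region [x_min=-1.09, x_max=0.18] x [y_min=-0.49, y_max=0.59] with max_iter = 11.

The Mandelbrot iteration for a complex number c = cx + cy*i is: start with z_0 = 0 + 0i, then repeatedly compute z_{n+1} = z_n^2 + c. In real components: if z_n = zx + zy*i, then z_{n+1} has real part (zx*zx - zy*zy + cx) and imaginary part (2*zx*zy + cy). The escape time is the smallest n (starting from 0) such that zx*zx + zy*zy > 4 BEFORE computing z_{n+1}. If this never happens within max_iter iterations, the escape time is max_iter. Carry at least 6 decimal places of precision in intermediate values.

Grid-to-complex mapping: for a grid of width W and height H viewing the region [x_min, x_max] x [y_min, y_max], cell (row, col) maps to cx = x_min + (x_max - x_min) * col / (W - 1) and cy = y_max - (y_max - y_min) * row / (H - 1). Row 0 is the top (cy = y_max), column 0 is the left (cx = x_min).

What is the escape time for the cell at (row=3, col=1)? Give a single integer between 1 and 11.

Answer: 11

Derivation:
z_0 = 0 + 0i, c = -0.9745 + 0.1271i
Iter 1: z = -0.9745 + 0.1271i, |z|^2 = 0.9659
Iter 2: z = -0.0410 + -0.1207i, |z|^2 = 0.0162
Iter 3: z = -0.9874 + 0.1370i, |z|^2 = 0.9938
Iter 4: z = -0.0183 + -0.1435i, |z|^2 = 0.0209
Iter 5: z = -0.9948 + 0.1324i, |z|^2 = 1.0071
Iter 6: z = -0.0025 + -0.1363i, |z|^2 = 0.0186
Iter 7: z = -0.9931 + 0.1278i, |z|^2 = 1.0026
Iter 8: z = -0.0046 + -0.1267i, |z|^2 = 0.0161
Iter 9: z = -0.9906 + 0.1283i, |z|^2 = 0.9977
Iter 10: z = -0.0098 + -0.1271i, |z|^2 = 0.0162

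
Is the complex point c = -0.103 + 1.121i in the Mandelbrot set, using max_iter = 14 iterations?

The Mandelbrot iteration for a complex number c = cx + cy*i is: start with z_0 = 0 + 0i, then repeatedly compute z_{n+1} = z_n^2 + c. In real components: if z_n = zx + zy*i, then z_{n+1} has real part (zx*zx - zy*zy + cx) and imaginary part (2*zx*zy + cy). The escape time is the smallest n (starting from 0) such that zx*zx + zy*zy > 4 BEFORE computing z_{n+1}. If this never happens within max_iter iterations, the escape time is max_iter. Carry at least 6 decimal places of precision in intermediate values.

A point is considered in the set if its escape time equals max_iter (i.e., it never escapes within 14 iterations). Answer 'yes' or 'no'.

Answer: no

Derivation:
z_0 = 0 + 0i, c = -0.1030 + 1.1210i
Iter 1: z = -0.1030 + 1.1210i, |z|^2 = 1.2672
Iter 2: z = -1.3490 + 0.8901i, |z|^2 = 2.6121
Iter 3: z = 0.9247 + -1.2805i, |z|^2 = 2.4946
Iter 4: z = -0.8876 + -1.2470i, |z|^2 = 2.3429
Iter 5: z = -0.8701 + 3.3348i, |z|^2 = 11.8777
Escaped at iteration 5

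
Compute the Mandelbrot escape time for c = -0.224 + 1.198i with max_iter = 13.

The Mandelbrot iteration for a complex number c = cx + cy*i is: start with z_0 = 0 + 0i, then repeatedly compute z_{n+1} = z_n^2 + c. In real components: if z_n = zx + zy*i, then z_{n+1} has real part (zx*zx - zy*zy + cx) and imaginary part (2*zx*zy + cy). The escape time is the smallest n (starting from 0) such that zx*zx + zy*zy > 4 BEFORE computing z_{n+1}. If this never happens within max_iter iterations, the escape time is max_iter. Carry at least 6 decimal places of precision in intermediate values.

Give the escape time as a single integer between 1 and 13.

z_0 = 0 + 0i, c = -0.2240 + 1.1980i
Iter 1: z = -0.2240 + 1.1980i, |z|^2 = 1.4854
Iter 2: z = -1.6090 + 0.6613i, |z|^2 = 3.0263
Iter 3: z = 1.9277 + -0.9301i, |z|^2 = 4.5809
Escaped at iteration 3

Answer: 3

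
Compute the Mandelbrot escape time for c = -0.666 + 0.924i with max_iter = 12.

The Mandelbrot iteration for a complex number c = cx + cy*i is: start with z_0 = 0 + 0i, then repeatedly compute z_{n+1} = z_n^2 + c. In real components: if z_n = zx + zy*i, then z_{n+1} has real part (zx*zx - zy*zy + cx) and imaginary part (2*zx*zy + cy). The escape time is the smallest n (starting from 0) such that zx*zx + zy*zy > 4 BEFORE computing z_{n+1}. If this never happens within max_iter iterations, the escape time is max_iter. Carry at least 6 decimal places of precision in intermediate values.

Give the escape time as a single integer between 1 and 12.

Answer: 4

Derivation:
z_0 = 0 + 0i, c = -0.6660 + 0.9240i
Iter 1: z = -0.6660 + 0.9240i, |z|^2 = 1.2973
Iter 2: z = -1.0762 + -0.3068i, |z|^2 = 1.2524
Iter 3: z = 0.3981 + 1.5843i, |z|^2 = 2.6685
Iter 4: z = -3.0175 + 2.1856i, |z|^2 = 13.8819
Escaped at iteration 4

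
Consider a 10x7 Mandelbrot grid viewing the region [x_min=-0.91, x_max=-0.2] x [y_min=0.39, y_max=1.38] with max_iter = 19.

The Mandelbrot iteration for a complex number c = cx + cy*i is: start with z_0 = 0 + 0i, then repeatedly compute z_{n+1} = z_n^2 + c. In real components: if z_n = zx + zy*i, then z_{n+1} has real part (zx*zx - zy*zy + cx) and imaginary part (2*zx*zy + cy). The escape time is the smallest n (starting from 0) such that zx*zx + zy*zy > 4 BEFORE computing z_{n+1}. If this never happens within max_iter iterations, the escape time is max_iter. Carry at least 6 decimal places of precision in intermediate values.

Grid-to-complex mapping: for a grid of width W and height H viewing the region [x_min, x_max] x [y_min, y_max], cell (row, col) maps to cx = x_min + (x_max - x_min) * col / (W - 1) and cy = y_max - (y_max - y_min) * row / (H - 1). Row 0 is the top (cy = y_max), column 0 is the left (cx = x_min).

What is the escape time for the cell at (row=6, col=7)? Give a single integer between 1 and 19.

Answer: 19

Derivation:
z_0 = 0 + 0i, c = -0.3578 + 0.3900i
Iter 1: z = -0.3578 + 0.3900i, |z|^2 = 0.2801
Iter 2: z = -0.3819 + 0.1109i, |z|^2 = 0.1581
Iter 3: z = -0.2243 + 0.3053i, |z|^2 = 0.1435
Iter 4: z = -0.4007 + 0.2531i, |z|^2 = 0.2246
Iter 5: z = -0.2613 + 0.1872i, |z|^2 = 0.1033
Iter 6: z = -0.3245 + 0.2922i, |z|^2 = 0.1907
Iter 7: z = -0.3378 + 0.2003i, |z|^2 = 0.1543
Iter 8: z = -0.2838 + 0.2546i, |z|^2 = 0.1454
Iter 9: z = -0.3421 + 0.2455i, |z|^2 = 0.1773
Iter 10: z = -0.3010 + 0.2221i, |z|^2 = 0.1399
Iter 11: z = -0.3165 + 0.2563i, |z|^2 = 0.1659
Iter 12: z = -0.3233 + 0.2278i, |z|^2 = 0.1564
Iter 13: z = -0.3051 + 0.2427i, |z|^2 = 0.1520
Iter 14: z = -0.3236 + 0.2419i, |z|^2 = 0.1632
Iter 15: z = -0.3116 + 0.2335i, |z|^2 = 0.1516
Iter 16: z = -0.3152 + 0.2445i, |z|^2 = 0.1591
Iter 17: z = -0.3182 + 0.2359i, |z|^2 = 0.1569
Iter 18: z = -0.3121 + 0.2399i, |z|^2 = 0.1550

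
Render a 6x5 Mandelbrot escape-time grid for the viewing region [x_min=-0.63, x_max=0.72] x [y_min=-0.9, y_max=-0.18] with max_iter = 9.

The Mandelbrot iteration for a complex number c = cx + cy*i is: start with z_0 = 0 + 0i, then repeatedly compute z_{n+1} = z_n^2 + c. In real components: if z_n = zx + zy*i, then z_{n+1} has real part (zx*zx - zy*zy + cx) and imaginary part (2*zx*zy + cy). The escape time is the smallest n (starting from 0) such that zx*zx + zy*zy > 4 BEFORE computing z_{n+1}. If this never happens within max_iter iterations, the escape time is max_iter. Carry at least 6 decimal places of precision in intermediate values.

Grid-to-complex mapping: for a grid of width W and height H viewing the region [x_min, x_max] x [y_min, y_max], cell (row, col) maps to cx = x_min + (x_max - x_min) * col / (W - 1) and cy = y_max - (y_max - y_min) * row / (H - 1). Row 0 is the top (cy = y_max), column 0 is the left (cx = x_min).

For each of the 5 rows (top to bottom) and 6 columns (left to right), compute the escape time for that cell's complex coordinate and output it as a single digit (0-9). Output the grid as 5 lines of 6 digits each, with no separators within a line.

Answer: 999973
999993
999953
689643
459432

Derivation:
(row=0, col=0): c = -0.6300 + -0.1800i → escape time 9
(row=0, col=1): c = -0.3600 + -0.1800i → escape time 9
(row=0, col=2): c = -0.0900 + -0.1800i → escape time 9
(row=0, col=3): c = 0.1800 + -0.1800i → escape time 9
(row=0, col=4): c = 0.4500 + -0.1800i → escape time 7
(row=0, col=5): c = 0.7200 + -0.1800i → escape time 3
(row=1, col=0): c = -0.6300 + -0.3600i → escape time 9
(row=1, col=1): c = -0.3600 + -0.3600i → escape time 9
(row=1, col=2): c = -0.0900 + -0.3600i → escape time 9
(row=1, col=3): c = 0.1800 + -0.3600i → escape time 9
(row=1, col=4): c = 0.4500 + -0.3600i → escape time 9
(row=1, col=5): c = 0.7200 + -0.3600i → escape time 3
(row=2, col=0): c = -0.6300 + -0.5400i → escape time 9
(row=2, col=1): c = -0.3600 + -0.5400i → escape time 9
(row=2, col=2): c = -0.0900 + -0.5400i → escape time 9
(row=2, col=3): c = 0.1800 + -0.5400i → escape time 9
(row=2, col=4): c = 0.4500 + -0.5400i → escape time 5
(row=2, col=5): c = 0.7200 + -0.5400i → escape time 3
(row=3, col=0): c = -0.6300 + -0.7200i → escape time 6
(row=3, col=1): c = -0.3600 + -0.7200i → escape time 8
(row=3, col=2): c = -0.0900 + -0.7200i → escape time 9
(row=3, col=3): c = 0.1800 + -0.7200i → escape time 6
(row=3, col=4): c = 0.4500 + -0.7200i → escape time 4
(row=3, col=5): c = 0.7200 + -0.7200i → escape time 3
(row=4, col=0): c = -0.6300 + -0.9000i → escape time 4
(row=4, col=1): c = -0.3600 + -0.9000i → escape time 5
(row=4, col=2): c = -0.0900 + -0.9000i → escape time 9
(row=4, col=3): c = 0.1800 + -0.9000i → escape time 4
(row=4, col=4): c = 0.4500 + -0.9000i → escape time 3
(row=4, col=5): c = 0.7200 + -0.9000i → escape time 2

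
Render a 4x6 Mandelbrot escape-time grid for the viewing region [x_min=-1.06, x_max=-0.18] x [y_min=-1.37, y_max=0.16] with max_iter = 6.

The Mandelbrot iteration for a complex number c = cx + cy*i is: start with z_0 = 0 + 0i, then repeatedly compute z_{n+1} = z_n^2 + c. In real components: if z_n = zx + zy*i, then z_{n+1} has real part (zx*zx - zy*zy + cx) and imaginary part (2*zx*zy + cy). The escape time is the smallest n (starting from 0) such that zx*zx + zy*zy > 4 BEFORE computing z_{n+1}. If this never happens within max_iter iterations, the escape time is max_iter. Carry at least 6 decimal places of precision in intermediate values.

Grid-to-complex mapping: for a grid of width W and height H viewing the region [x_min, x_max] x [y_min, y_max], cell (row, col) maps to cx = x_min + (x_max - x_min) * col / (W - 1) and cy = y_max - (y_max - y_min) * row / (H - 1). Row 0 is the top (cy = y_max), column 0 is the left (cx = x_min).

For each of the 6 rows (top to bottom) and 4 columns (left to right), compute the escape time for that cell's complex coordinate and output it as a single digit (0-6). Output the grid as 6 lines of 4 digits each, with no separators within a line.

Answer: 6666
6666
5666
3466
3346
2222

Derivation:
(row=0, col=0): c = -1.0600 + 0.1600i → escape time 6
(row=0, col=1): c = -0.7667 + 0.1600i → escape time 6
(row=0, col=2): c = -0.4733 + 0.1600i → escape time 6
(row=0, col=3): c = -0.1800 + 0.1600i → escape time 6
(row=1, col=0): c = -1.0600 + -0.1460i → escape time 6
(row=1, col=1): c = -0.7667 + -0.1460i → escape time 6
(row=1, col=2): c = -0.4733 + -0.1460i → escape time 6
(row=1, col=3): c = -0.1800 + -0.1460i → escape time 6
(row=2, col=0): c = -1.0600 + -0.4520i → escape time 5
(row=2, col=1): c = -0.7667 + -0.4520i → escape time 6
(row=2, col=2): c = -0.4733 + -0.4520i → escape time 6
(row=2, col=3): c = -0.1800 + -0.4520i → escape time 6
(row=3, col=0): c = -1.0600 + -0.7580i → escape time 3
(row=3, col=1): c = -0.7667 + -0.7580i → escape time 4
(row=3, col=2): c = -0.4733 + -0.7580i → escape time 6
(row=3, col=3): c = -0.1800 + -0.7580i → escape time 6
(row=4, col=0): c = -1.0600 + -1.0640i → escape time 3
(row=4, col=1): c = -0.7667 + -1.0640i → escape time 3
(row=4, col=2): c = -0.4733 + -1.0640i → escape time 4
(row=4, col=3): c = -0.1800 + -1.0640i → escape time 6
(row=5, col=0): c = -1.0600 + -1.3700i → escape time 2
(row=5, col=1): c = -0.7667 + -1.3700i → escape time 2
(row=5, col=2): c = -0.4733 + -1.3700i → escape time 2
(row=5, col=3): c = -0.1800 + -1.3700i → escape time 2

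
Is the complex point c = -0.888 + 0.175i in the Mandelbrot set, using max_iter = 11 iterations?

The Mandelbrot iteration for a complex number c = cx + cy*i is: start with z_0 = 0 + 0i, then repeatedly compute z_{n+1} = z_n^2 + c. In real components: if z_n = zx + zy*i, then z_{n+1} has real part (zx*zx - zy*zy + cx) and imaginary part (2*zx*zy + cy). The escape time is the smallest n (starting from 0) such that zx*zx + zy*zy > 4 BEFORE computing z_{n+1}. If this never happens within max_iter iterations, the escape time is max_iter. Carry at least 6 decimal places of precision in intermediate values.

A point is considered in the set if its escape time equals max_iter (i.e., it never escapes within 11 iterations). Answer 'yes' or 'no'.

Answer: yes

Derivation:
z_0 = 0 + 0i, c = -0.8880 + 0.1750i
Iter 1: z = -0.8880 + 0.1750i, |z|^2 = 0.8192
Iter 2: z = -0.1301 + -0.1358i, |z|^2 = 0.0354
Iter 3: z = -0.8895 + 0.2103i, |z|^2 = 0.8355
Iter 4: z = -0.1410 + -0.1992i, |z|^2 = 0.0596
Iter 5: z = -0.9078 + 0.2312i, |z|^2 = 0.8775
Iter 6: z = -0.1173 + -0.2447i, |z|^2 = 0.0737
Iter 7: z = -0.9341 + 0.2324i, |z|^2 = 0.9266
Iter 8: z = -0.0695 + -0.2592i, |z|^2 = 0.0720
Iter 9: z = -0.9504 + 0.2110i, |z|^2 = 0.9477
Iter 10: z = -0.0293 + -0.2261i, |z|^2 = 0.0520
Did not escape in 11 iterations → in set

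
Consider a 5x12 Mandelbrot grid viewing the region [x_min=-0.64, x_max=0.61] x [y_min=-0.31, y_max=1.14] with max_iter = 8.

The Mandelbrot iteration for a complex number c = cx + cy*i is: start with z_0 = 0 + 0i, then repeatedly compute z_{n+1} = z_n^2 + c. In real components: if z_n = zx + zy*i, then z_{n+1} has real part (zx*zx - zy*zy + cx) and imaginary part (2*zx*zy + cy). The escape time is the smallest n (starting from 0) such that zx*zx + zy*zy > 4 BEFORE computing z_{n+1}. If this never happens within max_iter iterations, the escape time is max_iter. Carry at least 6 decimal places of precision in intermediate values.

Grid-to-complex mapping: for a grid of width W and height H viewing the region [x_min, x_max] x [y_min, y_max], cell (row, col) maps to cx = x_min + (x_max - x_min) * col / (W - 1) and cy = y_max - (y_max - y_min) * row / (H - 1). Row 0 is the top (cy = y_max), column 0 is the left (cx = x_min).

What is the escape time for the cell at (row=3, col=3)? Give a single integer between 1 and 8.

Answer: 5

Derivation:
z_0 = 0 + 0i, c = 0.2975 + 0.7445i
Iter 1: z = 0.2975 + 0.7445i, |z|^2 = 0.6429
Iter 2: z = -0.1683 + 1.1875i, |z|^2 = 1.4386
Iter 3: z = -1.0844 + 0.3447i, |z|^2 = 1.2948
Iter 4: z = 1.3547 + -0.0031i, |z|^2 = 1.8351
Iter 5: z = 2.1326 + 0.7361i, |z|^2 = 5.0900
Escaped at iteration 5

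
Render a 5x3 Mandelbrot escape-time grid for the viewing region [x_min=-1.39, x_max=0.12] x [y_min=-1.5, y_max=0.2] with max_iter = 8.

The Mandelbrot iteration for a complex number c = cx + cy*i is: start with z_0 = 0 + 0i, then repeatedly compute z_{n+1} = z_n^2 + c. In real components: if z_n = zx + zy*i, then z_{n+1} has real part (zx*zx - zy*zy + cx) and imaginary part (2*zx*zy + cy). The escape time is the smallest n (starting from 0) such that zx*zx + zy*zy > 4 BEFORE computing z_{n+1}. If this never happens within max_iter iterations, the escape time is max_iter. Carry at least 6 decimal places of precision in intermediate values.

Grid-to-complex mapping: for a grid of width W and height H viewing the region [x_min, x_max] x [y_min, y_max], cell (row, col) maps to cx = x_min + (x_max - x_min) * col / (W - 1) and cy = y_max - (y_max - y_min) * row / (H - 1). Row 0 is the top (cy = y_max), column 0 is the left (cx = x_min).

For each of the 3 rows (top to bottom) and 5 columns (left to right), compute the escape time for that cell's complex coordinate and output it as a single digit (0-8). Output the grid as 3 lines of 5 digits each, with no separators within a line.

(row=0, col=0): c = -1.3900 + 0.2000i → escape time 7
(row=0, col=1): c = -1.0125 + 0.2000i → escape time 8
(row=0, col=2): c = -0.6350 + 0.2000i → escape time 8
(row=0, col=3): c = -0.2575 + 0.2000i → escape time 8
(row=0, col=4): c = 0.1200 + 0.2000i → escape time 8
(row=1, col=0): c = -1.3900 + -0.6500i → escape time 3
(row=1, col=1): c = -1.0125 + -0.6500i → escape time 4
(row=1, col=2): c = -0.6350 + -0.6500i → escape time 8
(row=1, col=3): c = -0.2575 + -0.6500i → escape time 8
(row=1, col=4): c = 0.1200 + -0.6500i → escape time 8
(row=2, col=0): c = -1.3900 + -1.5000i → escape time 1
(row=2, col=1): c = -1.0125 + -1.5000i → escape time 2
(row=2, col=2): c = -0.6350 + -1.5000i → escape time 2
(row=2, col=3): c = -0.2575 + -1.5000i → escape time 2
(row=2, col=4): c = 0.1200 + -1.5000i → escape time 2

Answer: 78888
34888
12222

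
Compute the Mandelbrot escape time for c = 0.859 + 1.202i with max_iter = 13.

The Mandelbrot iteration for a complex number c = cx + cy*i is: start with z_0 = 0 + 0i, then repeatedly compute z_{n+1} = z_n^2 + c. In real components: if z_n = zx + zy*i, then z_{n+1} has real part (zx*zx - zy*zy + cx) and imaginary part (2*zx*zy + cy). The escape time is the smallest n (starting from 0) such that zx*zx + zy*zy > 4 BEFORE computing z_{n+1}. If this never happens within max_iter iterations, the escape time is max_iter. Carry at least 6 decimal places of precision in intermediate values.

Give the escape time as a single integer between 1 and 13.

z_0 = 0 + 0i, c = 0.8590 + 1.2020i
Iter 1: z = 0.8590 + 1.2020i, |z|^2 = 2.1827
Iter 2: z = 0.1521 + 3.2670i, |z|^2 = 10.6967
Escaped at iteration 2

Answer: 2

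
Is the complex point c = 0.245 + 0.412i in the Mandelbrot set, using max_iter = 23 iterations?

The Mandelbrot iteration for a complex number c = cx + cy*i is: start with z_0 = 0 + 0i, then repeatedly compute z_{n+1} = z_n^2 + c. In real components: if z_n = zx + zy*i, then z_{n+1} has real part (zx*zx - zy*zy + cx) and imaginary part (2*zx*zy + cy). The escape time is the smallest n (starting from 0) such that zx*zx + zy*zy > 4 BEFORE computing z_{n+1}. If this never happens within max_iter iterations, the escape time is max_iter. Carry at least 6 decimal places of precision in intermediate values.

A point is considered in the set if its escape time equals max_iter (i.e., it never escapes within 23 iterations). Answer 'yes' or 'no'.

z_0 = 0 + 0i, c = 0.2450 + 0.4120i
Iter 1: z = 0.2450 + 0.4120i, |z|^2 = 0.2298
Iter 2: z = 0.1353 + 0.6139i, |z|^2 = 0.3951
Iter 3: z = -0.1135 + 0.5781i, |z|^2 = 0.3471
Iter 4: z = -0.0763 + 0.2807i, |z|^2 = 0.0846
Iter 5: z = 0.1720 + 0.3692i, |z|^2 = 0.1659
Iter 6: z = 0.1383 + 0.5390i, |z|^2 = 0.3097
Iter 7: z = -0.0264 + 0.5611i, |z|^2 = 0.3155
Iter 8: z = -0.0691 + 0.3824i, |z|^2 = 0.1510
Iter 9: z = 0.1036 + 0.3591i, |z|^2 = 0.1397
Iter 10: z = 0.1268 + 0.4864i, |z|^2 = 0.2526
Iter 11: z = 0.0245 + 0.5353i, |z|^2 = 0.2871
Iter 12: z = -0.0409 + 0.4382i, |z|^2 = 0.1937
Iter 13: z = 0.0546 + 0.3761i, |z|^2 = 0.1444
Iter 14: z = 0.1065 + 0.4531i, |z|^2 = 0.2166
Iter 15: z = 0.0510 + 0.5085i, |z|^2 = 0.2612
Iter 16: z = -0.0110 + 0.4639i, |z|^2 = 0.2153
Iter 17: z = 0.0299 + 0.4018i, |z|^2 = 0.1623
Iter 18: z = 0.0845 + 0.4360i, |z|^2 = 0.1973
Iter 19: z = 0.0620 + 0.4857i, |z|^2 = 0.2397
Iter 20: z = 0.0130 + 0.4722i, |z|^2 = 0.2232
Iter 21: z = 0.0222 + 0.4243i, |z|^2 = 0.1805
Iter 22: z = 0.0655 + 0.4308i, |z|^2 = 0.1899
Did not escape in 23 iterations → in set

Answer: yes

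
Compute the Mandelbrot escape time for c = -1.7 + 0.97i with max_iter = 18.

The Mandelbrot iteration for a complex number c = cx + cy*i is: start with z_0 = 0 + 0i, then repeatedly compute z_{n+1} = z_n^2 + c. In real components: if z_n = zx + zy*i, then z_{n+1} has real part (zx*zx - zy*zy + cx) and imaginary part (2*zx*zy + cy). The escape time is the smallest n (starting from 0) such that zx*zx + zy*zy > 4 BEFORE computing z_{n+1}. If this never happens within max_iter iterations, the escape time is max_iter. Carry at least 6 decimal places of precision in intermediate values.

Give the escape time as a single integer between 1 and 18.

Answer: 2

Derivation:
z_0 = 0 + 0i, c = -1.7000 + 0.9700i
Iter 1: z = -1.7000 + 0.9700i, |z|^2 = 3.8309
Iter 2: z = 0.2491 + -2.3280i, |z|^2 = 5.4816
Escaped at iteration 2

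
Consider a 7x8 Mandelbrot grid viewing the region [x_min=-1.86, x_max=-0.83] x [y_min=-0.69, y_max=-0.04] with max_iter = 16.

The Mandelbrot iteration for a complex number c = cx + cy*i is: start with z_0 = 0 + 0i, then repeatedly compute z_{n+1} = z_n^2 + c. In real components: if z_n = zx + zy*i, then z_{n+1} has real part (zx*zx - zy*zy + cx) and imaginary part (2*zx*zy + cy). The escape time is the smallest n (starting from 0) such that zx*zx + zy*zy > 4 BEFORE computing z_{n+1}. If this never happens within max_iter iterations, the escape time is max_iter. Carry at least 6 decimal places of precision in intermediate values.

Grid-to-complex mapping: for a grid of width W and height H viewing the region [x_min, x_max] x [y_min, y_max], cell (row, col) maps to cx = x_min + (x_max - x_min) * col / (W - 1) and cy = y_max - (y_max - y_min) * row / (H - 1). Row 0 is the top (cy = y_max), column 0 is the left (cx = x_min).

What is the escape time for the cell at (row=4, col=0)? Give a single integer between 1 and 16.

z_0 = 0 + 0i, c = -1.8600 + -0.4114i
Iter 1: z = -1.8600 + -0.4114i, |z|^2 = 3.6289
Iter 2: z = 1.4303 + 1.1191i, |z|^2 = 3.2982
Iter 3: z = -1.0665 + 2.7899i, |z|^2 = 8.9209
Escaped at iteration 3

Answer: 3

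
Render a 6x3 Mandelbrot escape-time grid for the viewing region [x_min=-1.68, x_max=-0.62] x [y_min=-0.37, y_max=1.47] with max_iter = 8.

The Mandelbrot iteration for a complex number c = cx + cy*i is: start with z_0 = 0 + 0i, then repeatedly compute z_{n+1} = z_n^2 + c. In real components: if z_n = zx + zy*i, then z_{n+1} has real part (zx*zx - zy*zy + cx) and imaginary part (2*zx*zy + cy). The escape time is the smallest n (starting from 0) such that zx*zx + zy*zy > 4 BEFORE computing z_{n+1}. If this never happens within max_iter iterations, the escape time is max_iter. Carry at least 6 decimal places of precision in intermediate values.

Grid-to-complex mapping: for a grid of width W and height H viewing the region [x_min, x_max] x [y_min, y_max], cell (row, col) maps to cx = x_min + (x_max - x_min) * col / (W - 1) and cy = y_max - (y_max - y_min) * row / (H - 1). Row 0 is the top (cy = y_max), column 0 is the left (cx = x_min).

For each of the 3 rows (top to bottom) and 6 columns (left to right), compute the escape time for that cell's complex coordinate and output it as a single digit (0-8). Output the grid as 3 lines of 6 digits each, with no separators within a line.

Answer: 112222
333558
448878

Derivation:
(row=0, col=0): c = -1.6800 + 1.4700i → escape time 1
(row=0, col=1): c = -1.4680 + 1.4700i → escape time 1
(row=0, col=2): c = -1.2560 + 1.4700i → escape time 2
(row=0, col=3): c = -1.0440 + 1.4700i → escape time 2
(row=0, col=4): c = -0.8320 + 1.4700i → escape time 2
(row=0, col=5): c = -0.6200 + 1.4700i → escape time 2
(row=1, col=0): c = -1.6800 + 0.5500i → escape time 3
(row=1, col=1): c = -1.4680 + 0.5500i → escape time 3
(row=1, col=2): c = -1.2560 + 0.5500i → escape time 3
(row=1, col=3): c = -1.0440 + 0.5500i → escape time 5
(row=1, col=4): c = -0.8320 + 0.5500i → escape time 5
(row=1, col=5): c = -0.6200 + 0.5500i → escape time 8
(row=2, col=0): c = -1.6800 + -0.3700i → escape time 4
(row=2, col=1): c = -1.4680 + -0.3700i → escape time 4
(row=2, col=2): c = -1.2560 + -0.3700i → escape time 8
(row=2, col=3): c = -1.0440 + -0.3700i → escape time 8
(row=2, col=4): c = -0.8320 + -0.3700i → escape time 7
(row=2, col=5): c = -0.6200 + -0.3700i → escape time 8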